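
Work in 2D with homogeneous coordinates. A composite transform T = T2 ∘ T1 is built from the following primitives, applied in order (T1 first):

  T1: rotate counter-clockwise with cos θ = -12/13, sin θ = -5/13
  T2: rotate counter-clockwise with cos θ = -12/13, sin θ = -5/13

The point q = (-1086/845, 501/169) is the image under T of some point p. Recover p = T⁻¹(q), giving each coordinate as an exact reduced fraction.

T1 = [-12/13 5/13 0; -5/13 -12/13 0; 0 0 1]
T2·T1 = [119/169 -120/169 0; 120/169 119/169 0; 0 0 1]
det M = 1; M⁻¹ = [119/169 120/169 0; -120/169 119/169 0; 0 0 1]
M⁻¹ · (-1086/845, 501/169)ᵀ = (6/5, 3)ᵀ

p = (6/5, 3)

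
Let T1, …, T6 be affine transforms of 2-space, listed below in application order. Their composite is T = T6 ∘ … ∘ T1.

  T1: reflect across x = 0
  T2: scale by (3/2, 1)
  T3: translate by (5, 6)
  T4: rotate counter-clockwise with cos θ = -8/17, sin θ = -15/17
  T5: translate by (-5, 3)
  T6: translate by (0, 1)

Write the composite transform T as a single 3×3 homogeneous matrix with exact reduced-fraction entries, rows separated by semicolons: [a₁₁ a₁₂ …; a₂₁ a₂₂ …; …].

T = [12/17 15/17 -35/17; 45/34 -8/17 -55/17; 0 0 1]

T1 = [-1 0 0; 0 1 0; 0 0 1]
T2·T1 = [-3/2 0 0; 0 1 0; 0 0 1]
T3·…·T1 = [-3/2 0 5; 0 1 6; 0 0 1]
T4·…·T1 = [12/17 15/17 50/17; 45/34 -8/17 -123/17; 0 0 1]
T5·…·T1 = [12/17 15/17 -35/17; 45/34 -8/17 -72/17; 0 0 1]
T6·…·T1 = [12/17 15/17 -35/17; 45/34 -8/17 -55/17; 0 0 1]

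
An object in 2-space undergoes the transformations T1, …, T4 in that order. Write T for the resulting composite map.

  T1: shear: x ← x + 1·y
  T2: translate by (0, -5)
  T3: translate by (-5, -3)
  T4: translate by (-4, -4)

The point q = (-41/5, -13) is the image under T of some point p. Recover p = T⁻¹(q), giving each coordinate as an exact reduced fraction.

p = (9/5, -1)

T1 = [1 1 0; 0 1 0; 0 0 1]
T2·T1 = [1 1 0; 0 1 -5; 0 0 1]
T3·…·T1 = [1 1 -5; 0 1 -8; 0 0 1]
T4·…·T1 = [1 1 -9; 0 1 -12; 0 0 1]
det M = 1; M⁻¹ = [1 -1 -3; 0 1 12; 0 0 1]
M⁻¹ · (-41/5, -13)ᵀ = (9/5, -1)ᵀ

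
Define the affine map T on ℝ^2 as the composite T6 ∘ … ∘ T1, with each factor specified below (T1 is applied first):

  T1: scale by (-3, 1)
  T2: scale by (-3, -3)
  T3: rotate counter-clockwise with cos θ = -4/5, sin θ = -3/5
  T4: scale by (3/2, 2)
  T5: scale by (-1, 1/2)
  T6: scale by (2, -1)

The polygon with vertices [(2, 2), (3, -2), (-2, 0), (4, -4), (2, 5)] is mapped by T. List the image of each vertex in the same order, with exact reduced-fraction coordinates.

image vertices: (54, 6), (54, 21), (-216/5, -54/5), (324/5, 156/5), (351/5, -6/5)

T1 scale by (-3, 1): (2, 2) → (-6, 2); (3, -2) → (-9, -2); (-2, 0) → (6, 0); (4, -4) → (-12, -4); (2, 5) → (-6, 5)
T2 scale by (-3, -3): (-6, 2) → (18, -6); (-9, -2) → (27, 6); (6, 0) → (-18, 0); (-12, -4) → (36, 12); (-6, 5) → (18, -15)
T3 rotate counter-clockwise with cos θ = -4/5, sin θ = -3/5: (18, -6) → (-18, -6); (27, 6) → (-18, -21); (-18, 0) → (72/5, 54/5); (36, 12) → (-108/5, -156/5); (18, -15) → (-117/5, 6/5)
T4 scale by (3/2, 2): (-18, -6) → (-27, -12); (-18, -21) → (-27, -42); (72/5, 54/5) → (108/5, 108/5); (-108/5, -156/5) → (-162/5, -312/5); (-117/5, 6/5) → (-351/10, 12/5)
T5 scale by (-1, 1/2): (-27, -12) → (27, -6); (-27, -42) → (27, -21); (108/5, 108/5) → (-108/5, 54/5); (-162/5, -312/5) → (162/5, -156/5); (-351/10, 12/5) → (351/10, 6/5)
T6 scale by (2, -1): (27, -6) → (54, 6); (27, -21) → (54, 21); (-108/5, 54/5) → (-216/5, -54/5); (162/5, -156/5) → (324/5, 156/5); (351/10, 6/5) → (351/5, -6/5)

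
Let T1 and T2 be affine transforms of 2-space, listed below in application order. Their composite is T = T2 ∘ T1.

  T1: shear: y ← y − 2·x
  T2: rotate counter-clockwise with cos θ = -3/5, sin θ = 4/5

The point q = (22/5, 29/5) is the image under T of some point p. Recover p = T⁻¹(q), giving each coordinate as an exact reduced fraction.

p = (2, -3)

T1 = [1 0 0; -2 1 0; 0 0 1]
T2·T1 = [1 -4/5 0; 2 -3/5 0; 0 0 1]
det M = 1; M⁻¹ = [-3/5 4/5 0; -2 1 0; 0 0 1]
M⁻¹ · (22/5, 29/5)ᵀ = (2, -3)ᵀ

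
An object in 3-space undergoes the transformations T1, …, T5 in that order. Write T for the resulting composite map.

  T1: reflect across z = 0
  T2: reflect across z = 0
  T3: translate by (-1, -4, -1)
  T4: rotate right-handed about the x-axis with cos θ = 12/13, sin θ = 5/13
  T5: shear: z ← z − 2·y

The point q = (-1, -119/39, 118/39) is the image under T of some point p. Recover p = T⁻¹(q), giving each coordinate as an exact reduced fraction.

T1 = [1 0 0 0; 0 1 0 0; 0 0 -1 0; 0 0 0 1]
T2·T1 = [1 0 0 0; 0 1 0 0; 0 0 1 0; 0 0 0 1]
T3·…·T1 = [1 0 0 -1; 0 1 0 -4; 0 0 1 -1; 0 0 0 1]
T4·…·T1 = [1 0 0 -1; 0 12/13 -5/13 -43/13; 0 5/13 12/13 -32/13; 0 0 0 1]
T5·…·T1 = [1 0 0 -1; 0 12/13 -5/13 -43/13; 0 -19/13 22/13 54/13; 0 0 0 1]
det M = 1; M⁻¹ = [1 0 0 1; 0 22/13 5/13 4; 0 19/13 12/13 1; 0 0 0 1]
M⁻¹ · (-1, -119/39, 118/39)ᵀ = (0, 0, -2/3)ᵀ

p = (0, 0, -2/3)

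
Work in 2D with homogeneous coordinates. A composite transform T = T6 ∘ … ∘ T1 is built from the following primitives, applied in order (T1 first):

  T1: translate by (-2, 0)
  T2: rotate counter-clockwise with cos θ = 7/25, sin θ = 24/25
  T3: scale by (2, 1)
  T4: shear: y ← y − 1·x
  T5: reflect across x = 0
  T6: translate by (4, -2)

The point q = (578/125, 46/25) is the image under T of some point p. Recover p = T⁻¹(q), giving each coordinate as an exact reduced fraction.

p = (5, 6/5)

T1 = [1 0 -2; 0 1 0; 0 0 1]
T2·T1 = [7/25 -24/25 -14/25; 24/25 7/25 -48/25; 0 0 1]
T3·…·T1 = [14/25 -48/25 -28/25; 24/25 7/25 -48/25; 0 0 1]
T4·…·T1 = [14/25 -48/25 -28/25; 2/5 11/5 -4/5; 0 0 1]
T5·…·T1 = [-14/25 48/25 28/25; 2/5 11/5 -4/5; 0 0 1]
T6·…·T1 = [-14/25 48/25 128/25; 2/5 11/5 -14/5; 0 0 1]
det M = -2; M⁻¹ = [-11/10 24/25 208/25; 1/5 7/25 -6/25; 0 0 1]
M⁻¹ · (578/125, 46/25)ᵀ = (5, 6/5)ᵀ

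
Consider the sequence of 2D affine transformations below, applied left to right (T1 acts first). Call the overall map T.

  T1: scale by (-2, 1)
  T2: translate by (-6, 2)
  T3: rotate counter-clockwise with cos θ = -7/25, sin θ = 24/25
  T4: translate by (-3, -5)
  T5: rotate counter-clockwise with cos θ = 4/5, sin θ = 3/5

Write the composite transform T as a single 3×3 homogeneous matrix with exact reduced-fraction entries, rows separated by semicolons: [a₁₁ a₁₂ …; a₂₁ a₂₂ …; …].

T1 = [-2 0 0; 0 1 0; 0 0 1]
T2·T1 = [-2 0 -6; 0 1 2; 0 0 1]
T3·…·T1 = [14/25 -24/25 -6/25; -48/25 -7/25 -158/25; 0 0 1]
T4·…·T1 = [14/25 -24/25 -81/25; -48/25 -7/25 -283/25; 0 0 1]
T5·…·T1 = [8/5 -3/5 21/5; -6/5 -4/5 -11; 0 0 1]

T = [8/5 -3/5 21/5; -6/5 -4/5 -11; 0 0 1]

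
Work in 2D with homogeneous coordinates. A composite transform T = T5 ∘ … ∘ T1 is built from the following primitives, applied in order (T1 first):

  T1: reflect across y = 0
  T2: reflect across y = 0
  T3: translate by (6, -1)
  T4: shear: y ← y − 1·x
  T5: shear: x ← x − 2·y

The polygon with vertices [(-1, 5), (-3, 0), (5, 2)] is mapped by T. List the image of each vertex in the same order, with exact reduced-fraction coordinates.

T1 reflect across y = 0: (-1, 5) → (-1, -5); (-3, 0) → (-3, 0); (5, 2) → (5, -2)
T2 reflect across y = 0: (-1, -5) → (-1, 5); (-3, 0) → (-3, 0); (5, -2) → (5, 2)
T3 translate by (6, -1): (-1, 5) → (5, 4); (-3, 0) → (3, -1); (5, 2) → (11, 1)
T4 shear: y ← y − 1·x: (5, 4) → (5, -1); (3, -1) → (3, -4); (11, 1) → (11, -10)
T5 shear: x ← x − 2·y: (5, -1) → (7, -1); (3, -4) → (11, -4); (11, -10) → (31, -10)

image vertices: (7, -1), (11, -4), (31, -10)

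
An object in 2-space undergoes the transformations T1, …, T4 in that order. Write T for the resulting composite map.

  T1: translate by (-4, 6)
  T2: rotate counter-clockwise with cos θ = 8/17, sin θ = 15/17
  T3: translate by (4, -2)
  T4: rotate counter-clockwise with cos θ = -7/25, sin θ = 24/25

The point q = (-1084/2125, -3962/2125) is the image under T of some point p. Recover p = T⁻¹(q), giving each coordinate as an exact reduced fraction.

T1 = [1 0 -4; 0 1 6; 0 0 1]
T2·T1 = [8/17 -15/17 -122/17; 15/17 8/17 -12/17; 0 0 1]
T3·…·T1 = [8/17 -15/17 -54/17; 15/17 8/17 -46/17; 0 0 1]
T4·…·T1 = [-416/425 -87/425 1482/425; 87/425 -416/425 -974/425; 0 0 1]
det M = 1; M⁻¹ = [-416/425 87/425 66/17; -87/425 -416/425 -26/17; 0 0 1]
M⁻¹ · (-1084/2125, -3962/2125)ᵀ = (4, 2/5)ᵀ

p = (4, 2/5)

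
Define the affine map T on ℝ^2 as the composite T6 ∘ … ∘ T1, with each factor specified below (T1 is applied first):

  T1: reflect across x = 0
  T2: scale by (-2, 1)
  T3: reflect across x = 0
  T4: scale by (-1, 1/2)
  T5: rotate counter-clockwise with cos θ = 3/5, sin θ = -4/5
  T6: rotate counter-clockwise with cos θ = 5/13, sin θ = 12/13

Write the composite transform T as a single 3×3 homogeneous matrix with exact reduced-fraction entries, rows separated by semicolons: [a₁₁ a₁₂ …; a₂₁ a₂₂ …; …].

T = [126/65 -8/65 0; 32/65 63/130 0; 0 0 1]

T1 = [-1 0 0; 0 1 0; 0 0 1]
T2·T1 = [2 0 0; 0 1 0; 0 0 1]
T3·…·T1 = [-2 0 0; 0 1 0; 0 0 1]
T4·…·T1 = [2 0 0; 0 1/2 0; 0 0 1]
T5·…·T1 = [6/5 2/5 0; -8/5 3/10 0; 0 0 1]
T6·…·T1 = [126/65 -8/65 0; 32/65 63/130 0; 0 0 1]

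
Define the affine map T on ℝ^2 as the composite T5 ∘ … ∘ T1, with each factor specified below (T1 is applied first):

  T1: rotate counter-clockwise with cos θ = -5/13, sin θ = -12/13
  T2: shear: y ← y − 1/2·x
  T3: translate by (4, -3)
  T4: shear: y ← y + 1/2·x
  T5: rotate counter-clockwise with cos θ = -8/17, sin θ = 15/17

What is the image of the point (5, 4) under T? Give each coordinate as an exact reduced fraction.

T(p) = (795/221, 1869/221)

T1 rotate counter-clockwise with cos θ = -5/13, sin θ = -12/13: (5, 4) → (23/13, -80/13)
T2 shear: y ← y − 1/2·x: (23/13, -80/13) → (23/13, -183/26)
T3 translate by (4, -3): (23/13, -183/26) → (75/13, -261/26)
T4 shear: y ← y + 1/2·x: (75/13, -261/26) → (75/13, -93/13)
T5 rotate counter-clockwise with cos θ = -8/17, sin θ = 15/17: (75/13, -93/13) → (795/221, 1869/221)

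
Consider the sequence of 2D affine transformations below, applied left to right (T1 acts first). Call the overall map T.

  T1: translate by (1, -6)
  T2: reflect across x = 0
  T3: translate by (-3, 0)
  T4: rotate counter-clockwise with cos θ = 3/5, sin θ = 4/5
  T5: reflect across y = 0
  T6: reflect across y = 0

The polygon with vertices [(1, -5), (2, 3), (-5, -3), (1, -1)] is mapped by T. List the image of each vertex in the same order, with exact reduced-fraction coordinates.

image vertices: (29/5, -53/5), (-6/5, -33/5), (39/5, -23/5), (13/5, -41/5)

T1 translate by (1, -6): (1, -5) → (2, -11); (2, 3) → (3, -3); (-5, -3) → (-4, -9); (1, -1) → (2, -7)
T2 reflect across x = 0: (2, -11) → (-2, -11); (3, -3) → (-3, -3); (-4, -9) → (4, -9); (2, -7) → (-2, -7)
T3 translate by (-3, 0): (-2, -11) → (-5, -11); (-3, -3) → (-6, -3); (4, -9) → (1, -9); (-2, -7) → (-5, -7)
T4 rotate counter-clockwise with cos θ = 3/5, sin θ = 4/5: (-5, -11) → (29/5, -53/5); (-6, -3) → (-6/5, -33/5); (1, -9) → (39/5, -23/5); (-5, -7) → (13/5, -41/5)
T5 reflect across y = 0: (29/5, -53/5) → (29/5, 53/5); (-6/5, -33/5) → (-6/5, 33/5); (39/5, -23/5) → (39/5, 23/5); (13/5, -41/5) → (13/5, 41/5)
T6 reflect across y = 0: (29/5, 53/5) → (29/5, -53/5); (-6/5, 33/5) → (-6/5, -33/5); (39/5, 23/5) → (39/5, -23/5); (13/5, 41/5) → (13/5, -41/5)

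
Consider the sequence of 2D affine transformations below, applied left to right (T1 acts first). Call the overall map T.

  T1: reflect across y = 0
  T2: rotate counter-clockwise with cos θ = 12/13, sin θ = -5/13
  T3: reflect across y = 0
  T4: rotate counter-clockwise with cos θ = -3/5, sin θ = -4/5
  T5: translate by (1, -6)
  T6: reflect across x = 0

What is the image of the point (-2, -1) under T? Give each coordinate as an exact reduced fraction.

T1 reflect across y = 0: (-2, -1) → (-2, 1)
T2 rotate counter-clockwise with cos θ = 12/13, sin θ = -5/13: (-2, 1) → (-19/13, 22/13)
T3 reflect across y = 0: (-19/13, 22/13) → (-19/13, -22/13)
T4 rotate counter-clockwise with cos θ = -3/5, sin θ = -4/5: (-19/13, -22/13) → (-31/65, 142/65)
T5 translate by (1, -6): (-31/65, 142/65) → (34/65, -248/65)
T6 reflect across x = 0: (34/65, -248/65) → (-34/65, -248/65)

T(p) = (-34/65, -248/65)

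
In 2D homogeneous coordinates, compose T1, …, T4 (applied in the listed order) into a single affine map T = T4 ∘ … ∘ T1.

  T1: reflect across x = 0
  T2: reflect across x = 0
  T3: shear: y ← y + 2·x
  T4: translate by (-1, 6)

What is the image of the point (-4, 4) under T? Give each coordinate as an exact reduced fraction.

T(p) = (-5, 2)

T1 reflect across x = 0: (-4, 4) → (4, 4)
T2 reflect across x = 0: (4, 4) → (-4, 4)
T3 shear: y ← y + 2·x: (-4, 4) → (-4, -4)
T4 translate by (-1, 6): (-4, -4) → (-5, 2)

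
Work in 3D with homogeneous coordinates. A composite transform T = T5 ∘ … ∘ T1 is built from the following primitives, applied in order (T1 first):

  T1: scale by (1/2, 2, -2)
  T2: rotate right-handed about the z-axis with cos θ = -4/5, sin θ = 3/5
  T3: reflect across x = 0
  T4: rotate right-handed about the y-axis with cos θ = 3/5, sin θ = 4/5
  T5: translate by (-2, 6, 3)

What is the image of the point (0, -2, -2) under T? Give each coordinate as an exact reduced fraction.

T(p) = (-6/25, 46/5, 183/25)

T1 scale by (1/2, 2, -2): (0, -2, -2) → (0, -4, 4)
T2 rotate right-handed about the z-axis with cos θ = -4/5, sin θ = 3/5: (0, -4, 4) → (12/5, 16/5, 4)
T3 reflect across x = 0: (12/5, 16/5, 4) → (-12/5, 16/5, 4)
T4 rotate right-handed about the y-axis with cos θ = 3/5, sin θ = 4/5: (-12/5, 16/5, 4) → (44/25, 16/5, 108/25)
T5 translate by (-2, 6, 3): (44/25, 16/5, 108/25) → (-6/25, 46/5, 183/25)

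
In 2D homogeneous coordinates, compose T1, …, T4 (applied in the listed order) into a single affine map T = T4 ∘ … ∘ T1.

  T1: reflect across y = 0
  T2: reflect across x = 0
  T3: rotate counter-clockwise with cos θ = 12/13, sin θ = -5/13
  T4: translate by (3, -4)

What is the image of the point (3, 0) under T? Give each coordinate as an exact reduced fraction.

T(p) = (3/13, -37/13)

T1 reflect across y = 0: (3, 0) → (3, 0)
T2 reflect across x = 0: (3, 0) → (-3, 0)
T3 rotate counter-clockwise with cos θ = 12/13, sin θ = -5/13: (-3, 0) → (-36/13, 15/13)
T4 translate by (3, -4): (-36/13, 15/13) → (3/13, -37/13)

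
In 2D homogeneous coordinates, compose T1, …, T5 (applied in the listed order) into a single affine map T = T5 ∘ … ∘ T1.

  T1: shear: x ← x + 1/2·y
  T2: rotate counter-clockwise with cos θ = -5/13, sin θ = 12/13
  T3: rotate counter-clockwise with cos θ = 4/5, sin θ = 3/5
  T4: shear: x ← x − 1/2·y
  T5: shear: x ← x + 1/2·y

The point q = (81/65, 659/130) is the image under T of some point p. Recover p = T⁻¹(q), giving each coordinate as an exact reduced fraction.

T1 = [1 1/2 0; 0 1 0; 0 0 1]
T2·T1 = [-5/13 -29/26 0; 12/13 1/13 0; 0 0 1]
T3·…·T1 = [-56/65 -61/65 0; 33/65 -79/130 0; 0 0 1]
T4·…·T1 = [-29/26 -33/52 0; 33/65 -79/130 0; 0 0 1]
T5·…·T1 = [-56/65 -61/65 0; 33/65 -79/130 0; 0 0 1]
det M = 1; M⁻¹ = [-79/130 61/65 0; -33/65 -56/65 0; 0 0 1]
M⁻¹ · (81/65, 659/130)ᵀ = (4, -5)ᵀ

p = (4, -5)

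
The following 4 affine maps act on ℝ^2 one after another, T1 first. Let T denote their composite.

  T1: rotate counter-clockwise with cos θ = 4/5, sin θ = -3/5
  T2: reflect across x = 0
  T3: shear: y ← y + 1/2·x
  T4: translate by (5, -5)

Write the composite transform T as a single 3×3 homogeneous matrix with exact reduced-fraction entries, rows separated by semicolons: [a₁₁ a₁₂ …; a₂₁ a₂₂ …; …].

T = [-4/5 -3/5 5; -1 1/2 -5; 0 0 1]

T1 = [4/5 3/5 0; -3/5 4/5 0; 0 0 1]
T2·T1 = [-4/5 -3/5 0; -3/5 4/5 0; 0 0 1]
T3·…·T1 = [-4/5 -3/5 0; -1 1/2 0; 0 0 1]
T4·…·T1 = [-4/5 -3/5 5; -1 1/2 -5; 0 0 1]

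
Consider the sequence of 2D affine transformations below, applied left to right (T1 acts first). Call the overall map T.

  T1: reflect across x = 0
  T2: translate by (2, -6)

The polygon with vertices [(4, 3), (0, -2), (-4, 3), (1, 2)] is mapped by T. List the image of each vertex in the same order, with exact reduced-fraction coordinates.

image vertices: (-2, -3), (2, -8), (6, -3), (1, -4)

T1 reflect across x = 0: (4, 3) → (-4, 3); (0, -2) → (0, -2); (-4, 3) → (4, 3); (1, 2) → (-1, 2)
T2 translate by (2, -6): (-4, 3) → (-2, -3); (0, -2) → (2, -8); (4, 3) → (6, -3); (-1, 2) → (1, -4)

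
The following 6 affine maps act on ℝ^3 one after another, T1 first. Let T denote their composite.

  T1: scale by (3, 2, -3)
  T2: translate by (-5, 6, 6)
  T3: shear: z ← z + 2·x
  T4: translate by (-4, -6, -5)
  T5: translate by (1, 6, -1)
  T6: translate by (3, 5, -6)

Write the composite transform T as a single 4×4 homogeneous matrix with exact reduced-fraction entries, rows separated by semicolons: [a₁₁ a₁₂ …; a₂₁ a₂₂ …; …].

T = [3 0 0 -5; 0 2 0 11; 6 0 -3 -16; 0 0 0 1]

T1 = [3 0 0 0; 0 2 0 0; 0 0 -3 0; 0 0 0 1]
T2·T1 = [3 0 0 -5; 0 2 0 6; 0 0 -3 6; 0 0 0 1]
T3·…·T1 = [3 0 0 -5; 0 2 0 6; 6 0 -3 -4; 0 0 0 1]
T4·…·T1 = [3 0 0 -9; 0 2 0 0; 6 0 -3 -9; 0 0 0 1]
T5·…·T1 = [3 0 0 -8; 0 2 0 6; 6 0 -3 -10; 0 0 0 1]
T6·…·T1 = [3 0 0 -5; 0 2 0 11; 6 0 -3 -16; 0 0 0 1]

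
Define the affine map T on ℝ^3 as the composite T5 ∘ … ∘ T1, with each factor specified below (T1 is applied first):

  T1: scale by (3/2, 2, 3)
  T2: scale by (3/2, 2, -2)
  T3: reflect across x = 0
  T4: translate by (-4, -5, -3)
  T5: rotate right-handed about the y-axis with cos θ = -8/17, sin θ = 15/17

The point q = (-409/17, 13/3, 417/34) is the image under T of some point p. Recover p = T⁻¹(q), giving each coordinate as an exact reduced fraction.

p = (-2, 7/3, 4)

T1 = [3/2 0 0 0; 0 2 0 0; 0 0 3 0; 0 0 0 1]
T2·T1 = [9/4 0 0 0; 0 4 0 0; 0 0 -6 0; 0 0 0 1]
T3·…·T1 = [-9/4 0 0 0; 0 4 0 0; 0 0 -6 0; 0 0 0 1]
T4·…·T1 = [-9/4 0 0 -4; 0 4 0 -5; 0 0 -6 -3; 0 0 0 1]
T5·…·T1 = [18/17 0 -90/17 -13/17; 0 4 0 -5; 135/68 0 48/17 84/17; 0 0 0 1]
det M = 54; M⁻¹ = [32/153 0 20/51 -16/9; 0 1/4 0 5/4; -5/34 0 4/51 -1/2; 0 0 0 1]
M⁻¹ · (-409/17, 13/3, 417/34)ᵀ = (-2, 7/3, 4)ᵀ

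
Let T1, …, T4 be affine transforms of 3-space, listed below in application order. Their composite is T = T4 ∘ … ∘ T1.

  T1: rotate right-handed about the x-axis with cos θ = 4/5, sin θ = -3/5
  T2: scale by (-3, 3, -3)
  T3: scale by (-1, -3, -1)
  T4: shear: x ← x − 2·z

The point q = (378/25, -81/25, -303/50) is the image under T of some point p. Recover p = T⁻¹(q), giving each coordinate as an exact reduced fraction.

T1 = [1 0 0 0; 0 4/5 3/5 0; 0 -3/5 4/5 0; 0 0 0 1]
T2·T1 = [-3 0 0 0; 0 12/5 9/5 0; 0 9/5 -12/5 0; 0 0 0 1]
T3·…·T1 = [3 0 0 0; 0 -36/5 -27/5 0; 0 -9/5 12/5 0; 0 0 0 1]
T4·…·T1 = [3 18/5 -24/5 0; 0 -36/5 -27/5 0; 0 -9/5 12/5 0; 0 0 0 1]
det M = -81; M⁻¹ = [1/3 0 2/3 0; 0 -4/45 -1/5 0; 0 -1/15 4/15 0; 0 0 0 1]
M⁻¹ · (378/25, -81/25, -303/50)ᵀ = (1, 3/2, -7/5)ᵀ

p = (1, 3/2, -7/5)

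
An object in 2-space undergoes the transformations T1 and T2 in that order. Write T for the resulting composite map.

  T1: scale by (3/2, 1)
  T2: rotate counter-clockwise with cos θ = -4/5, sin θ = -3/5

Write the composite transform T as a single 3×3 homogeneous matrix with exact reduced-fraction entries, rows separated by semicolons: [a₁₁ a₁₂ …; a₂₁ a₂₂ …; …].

T = [-6/5 3/5 0; -9/10 -4/5 0; 0 0 1]

T1 = [3/2 0 0; 0 1 0; 0 0 1]
T2·T1 = [-6/5 3/5 0; -9/10 -4/5 0; 0 0 1]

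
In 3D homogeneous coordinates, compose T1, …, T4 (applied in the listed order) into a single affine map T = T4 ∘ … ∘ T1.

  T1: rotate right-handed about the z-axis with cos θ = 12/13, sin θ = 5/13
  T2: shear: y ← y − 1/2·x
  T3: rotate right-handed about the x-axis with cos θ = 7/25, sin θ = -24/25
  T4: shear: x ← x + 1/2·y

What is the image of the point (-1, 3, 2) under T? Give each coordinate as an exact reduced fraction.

T1 rotate right-handed about the z-axis with cos θ = 12/13, sin θ = 5/13: (-1, 3, 2) → (-27/13, 31/13, 2)
T2 shear: y ← y − 1/2·x: (-27/13, 31/13, 2) → (-27/13, 89/26, 2)
T3 rotate right-handed about the x-axis with cos θ = 7/25, sin θ = -24/25: (-27/13, 89/26, 2) → (-27/13, 1871/650, -886/325)
T4 shear: x ← x + 1/2·y: (-27/13, 1871/650, -886/325) → (-829/1300, 1871/650, -886/325)

T(p) = (-829/1300, 1871/650, -886/325)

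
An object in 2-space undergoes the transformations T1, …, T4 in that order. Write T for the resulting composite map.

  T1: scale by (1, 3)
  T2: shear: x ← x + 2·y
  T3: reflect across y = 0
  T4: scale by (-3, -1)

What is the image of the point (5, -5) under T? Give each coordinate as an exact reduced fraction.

T1 scale by (1, 3): (5, -5) → (5, -15)
T2 shear: x ← x + 2·y: (5, -15) → (-25, -15)
T3 reflect across y = 0: (-25, -15) → (-25, 15)
T4 scale by (-3, -1): (-25, 15) → (75, -15)

T(p) = (75, -15)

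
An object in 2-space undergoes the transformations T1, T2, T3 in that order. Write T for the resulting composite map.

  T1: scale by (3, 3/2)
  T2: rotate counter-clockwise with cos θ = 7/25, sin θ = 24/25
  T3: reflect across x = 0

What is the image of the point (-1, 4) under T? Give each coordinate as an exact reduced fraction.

T(p) = (33/5, -6/5)

T1 scale by (3, 3/2): (-1, 4) → (-3, 6)
T2 rotate counter-clockwise with cos θ = 7/25, sin θ = 24/25: (-3, 6) → (-33/5, -6/5)
T3 reflect across x = 0: (-33/5, -6/5) → (33/5, -6/5)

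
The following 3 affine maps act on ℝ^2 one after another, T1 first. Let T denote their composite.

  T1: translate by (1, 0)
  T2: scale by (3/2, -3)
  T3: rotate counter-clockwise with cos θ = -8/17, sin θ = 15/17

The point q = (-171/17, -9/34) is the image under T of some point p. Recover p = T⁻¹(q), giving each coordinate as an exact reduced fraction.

p = (2, -3)

T1 = [1 0 1; 0 1 0; 0 0 1]
T2·T1 = [3/2 0 3/2; 0 -3 0; 0 0 1]
T3·…·T1 = [-12/17 45/17 -12/17; 45/34 24/17 45/34; 0 0 1]
det M = -9/2; M⁻¹ = [-16/51 10/17 -1; 5/17 8/51 0; 0 0 1]
M⁻¹ · (-171/17, -9/34)ᵀ = (2, -3)ᵀ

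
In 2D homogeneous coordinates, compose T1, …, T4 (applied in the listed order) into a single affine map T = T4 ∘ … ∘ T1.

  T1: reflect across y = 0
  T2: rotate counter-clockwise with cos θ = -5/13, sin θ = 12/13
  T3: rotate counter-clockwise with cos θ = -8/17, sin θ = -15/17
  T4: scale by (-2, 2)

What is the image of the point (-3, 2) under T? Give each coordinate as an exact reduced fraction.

T(p) = (108/17, -58/17)

T1 reflect across y = 0: (-3, 2) → (-3, -2)
T2 rotate counter-clockwise with cos θ = -5/13, sin θ = 12/13: (-3, -2) → (3, -2)
T3 rotate counter-clockwise with cos θ = -8/17, sin θ = -15/17: (3, -2) → (-54/17, -29/17)
T4 scale by (-2, 2): (-54/17, -29/17) → (108/17, -58/17)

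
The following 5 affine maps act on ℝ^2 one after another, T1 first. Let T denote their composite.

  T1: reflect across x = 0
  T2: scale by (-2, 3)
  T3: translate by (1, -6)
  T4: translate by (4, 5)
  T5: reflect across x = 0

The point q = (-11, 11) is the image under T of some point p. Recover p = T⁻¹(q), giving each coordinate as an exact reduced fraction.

p = (3, 4)

T1 = [-1 0 0; 0 1 0; 0 0 1]
T2·T1 = [2 0 0; 0 3 0; 0 0 1]
T3·…·T1 = [2 0 1; 0 3 -6; 0 0 1]
T4·…·T1 = [2 0 5; 0 3 -1; 0 0 1]
T5·…·T1 = [-2 0 -5; 0 3 -1; 0 0 1]
det M = -6; M⁻¹ = [-1/2 0 -5/2; 0 1/3 1/3; 0 0 1]
M⁻¹ · (-11, 11)ᵀ = (3, 4)ᵀ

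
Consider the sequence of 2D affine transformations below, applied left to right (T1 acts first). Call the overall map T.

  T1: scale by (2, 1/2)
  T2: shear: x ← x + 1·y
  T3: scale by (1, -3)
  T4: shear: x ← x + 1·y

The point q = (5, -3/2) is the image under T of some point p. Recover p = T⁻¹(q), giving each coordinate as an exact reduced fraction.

T1 = [2 0 0; 0 1/2 0; 0 0 1]
T2·T1 = [2 1/2 0; 0 1/2 0; 0 0 1]
T3·…·T1 = [2 1/2 0; 0 -3/2 0; 0 0 1]
T4·…·T1 = [2 -1 0; 0 -3/2 0; 0 0 1]
det M = -3; M⁻¹ = [1/2 -1/3 0; 0 -2/3 0; 0 0 1]
M⁻¹ · (5, -3/2)ᵀ = (3, 1)ᵀ

p = (3, 1)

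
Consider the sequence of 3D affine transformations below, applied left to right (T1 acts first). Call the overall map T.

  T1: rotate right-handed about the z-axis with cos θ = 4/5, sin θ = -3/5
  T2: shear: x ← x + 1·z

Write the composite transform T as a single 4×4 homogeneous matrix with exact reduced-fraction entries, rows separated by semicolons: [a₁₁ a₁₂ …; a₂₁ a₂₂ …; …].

T1 = [4/5 3/5 0 0; -3/5 4/5 0 0; 0 0 1 0; 0 0 0 1]
T2·T1 = [4/5 3/5 1 0; -3/5 4/5 0 0; 0 0 1 0; 0 0 0 1]

T = [4/5 3/5 1 0; -3/5 4/5 0 0; 0 0 1 0; 0 0 0 1]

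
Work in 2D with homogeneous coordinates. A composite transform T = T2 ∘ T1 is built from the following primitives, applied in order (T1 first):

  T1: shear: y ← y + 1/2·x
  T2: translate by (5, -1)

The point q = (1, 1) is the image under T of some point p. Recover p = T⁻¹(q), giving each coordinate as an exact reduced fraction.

T1 = [1 0 0; 1/2 1 0; 0 0 1]
T2·T1 = [1 0 5; 1/2 1 -1; 0 0 1]
det M = 1; M⁻¹ = [1 0 -5; -1/2 1 7/2; 0 0 1]
M⁻¹ · (1, 1)ᵀ = (-4, 4)ᵀ

p = (-4, 4)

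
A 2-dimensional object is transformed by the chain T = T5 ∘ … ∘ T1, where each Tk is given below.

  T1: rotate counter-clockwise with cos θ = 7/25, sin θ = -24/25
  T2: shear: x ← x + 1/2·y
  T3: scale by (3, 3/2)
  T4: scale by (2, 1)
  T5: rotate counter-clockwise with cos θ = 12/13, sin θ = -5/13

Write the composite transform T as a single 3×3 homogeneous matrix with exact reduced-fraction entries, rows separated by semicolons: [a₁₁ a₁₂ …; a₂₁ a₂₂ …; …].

T1 = [7/25 24/25 0; -24/25 7/25 0; 0 0 1]
T2·T1 = [-1/5 11/10 0; -24/25 7/25 0; 0 0 1]
T3·…·T1 = [-3/5 33/10 0; -36/25 21/50 0; 0 0 1]
T4·…·T1 = [-6/5 33/5 0; -36/25 21/50 0; 0 0 1]
T5·…·T1 = [-108/65 813/130 0; -282/325 -699/325 0; 0 0 1]

T = [-108/65 813/130 0; -282/325 -699/325 0; 0 0 1]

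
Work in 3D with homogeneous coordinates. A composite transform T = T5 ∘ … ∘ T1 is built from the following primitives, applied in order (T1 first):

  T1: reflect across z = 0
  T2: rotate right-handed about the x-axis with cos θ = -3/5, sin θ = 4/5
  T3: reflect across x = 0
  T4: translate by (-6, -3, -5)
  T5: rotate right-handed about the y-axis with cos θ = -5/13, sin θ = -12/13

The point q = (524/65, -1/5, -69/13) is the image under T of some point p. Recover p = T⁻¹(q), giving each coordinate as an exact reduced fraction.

p = (2, -2, 2)

T1 = [1 0 0 0; 0 1 0 0; 0 0 -1 0; 0 0 0 1]
T2·T1 = [1 0 0 0; 0 -3/5 4/5 0; 0 4/5 3/5 0; 0 0 0 1]
T3·…·T1 = [-1 0 0 0; 0 -3/5 4/5 0; 0 4/5 3/5 0; 0 0 0 1]
T4·…·T1 = [-1 0 0 -6; 0 -3/5 4/5 -3; 0 4/5 3/5 -5; 0 0 0 1]
T5·…·T1 = [5/13 -48/65 -36/65 90/13; 0 -3/5 4/5 -3; -12/13 -4/13 -3/13 -47/13; 0 0 0 1]
det M = 1; M⁻¹ = [5/13 0 -12/13 -6; -48/65 -3/5 -4/13 11/5; -36/65 4/5 -3/13 27/5; 0 0 0 1]
M⁻¹ · (524/65, -1/5, -69/13)ᵀ = (2, -2, 2)ᵀ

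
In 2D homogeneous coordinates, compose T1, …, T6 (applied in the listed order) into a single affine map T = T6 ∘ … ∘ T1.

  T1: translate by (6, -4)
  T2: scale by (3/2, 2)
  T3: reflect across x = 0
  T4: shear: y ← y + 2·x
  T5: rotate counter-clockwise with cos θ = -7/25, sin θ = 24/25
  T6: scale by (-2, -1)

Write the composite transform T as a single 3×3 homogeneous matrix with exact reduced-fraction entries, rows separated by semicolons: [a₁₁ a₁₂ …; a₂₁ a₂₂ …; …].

T = [-33/5 96/25 -1374/25; 3/5 14/25 34/25; 0 0 1]

T1 = [1 0 6; 0 1 -4; 0 0 1]
T2·T1 = [3/2 0 9; 0 2 -8; 0 0 1]
T3·…·T1 = [-3/2 0 -9; 0 2 -8; 0 0 1]
T4·…·T1 = [-3/2 0 -9; -3 2 -26; 0 0 1]
T5·…·T1 = [33/10 -48/25 687/25; -3/5 -14/25 -34/25; 0 0 1]
T6·…·T1 = [-33/5 96/25 -1374/25; 3/5 14/25 34/25; 0 0 1]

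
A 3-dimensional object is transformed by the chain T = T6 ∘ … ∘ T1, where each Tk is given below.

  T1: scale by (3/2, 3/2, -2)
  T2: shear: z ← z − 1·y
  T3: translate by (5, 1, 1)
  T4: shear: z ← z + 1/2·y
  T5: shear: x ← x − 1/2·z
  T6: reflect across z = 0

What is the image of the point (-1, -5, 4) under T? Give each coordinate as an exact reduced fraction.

T(p) = (39/8, -13/2, 11/4)

T1 scale by (3/2, 3/2, -2): (-1, -5, 4) → (-3/2, -15/2, -8)
T2 shear: z ← z − 1·y: (-3/2, -15/2, -8) → (-3/2, -15/2, -1/2)
T3 translate by (5, 1, 1): (-3/2, -15/2, -1/2) → (7/2, -13/2, 1/2)
T4 shear: z ← z + 1/2·y: (7/2, -13/2, 1/2) → (7/2, -13/2, -11/4)
T5 shear: x ← x − 1/2·z: (7/2, -13/2, -11/4) → (39/8, -13/2, -11/4)
T6 reflect across z = 0: (39/8, -13/2, -11/4) → (39/8, -13/2, 11/4)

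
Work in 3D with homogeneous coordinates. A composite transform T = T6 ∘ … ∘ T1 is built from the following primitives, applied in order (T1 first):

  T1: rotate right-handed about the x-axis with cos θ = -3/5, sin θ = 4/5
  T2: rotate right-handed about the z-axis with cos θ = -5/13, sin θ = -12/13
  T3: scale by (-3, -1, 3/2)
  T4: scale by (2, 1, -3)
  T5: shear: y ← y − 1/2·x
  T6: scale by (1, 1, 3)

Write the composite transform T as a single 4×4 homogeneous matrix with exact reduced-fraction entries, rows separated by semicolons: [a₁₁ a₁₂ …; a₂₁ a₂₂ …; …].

T = [30/13 216/65 288/65 0; -3/13 -123/65 -164/65 0; 0 -54/5 81/10 0; 0 0 0 1]

T1 = [1 0 0 0; 0 -3/5 -4/5 0; 0 4/5 -3/5 0; 0 0 0 1]
T2·T1 = [-5/13 -36/65 -48/65 0; -12/13 3/13 4/13 0; 0 4/5 -3/5 0; 0 0 0 1]
T3·…·T1 = [15/13 108/65 144/65 0; 12/13 -3/13 -4/13 0; 0 6/5 -9/10 0; 0 0 0 1]
T4·…·T1 = [30/13 216/65 288/65 0; 12/13 -3/13 -4/13 0; 0 -18/5 27/10 0; 0 0 0 1]
T5·…·T1 = [30/13 216/65 288/65 0; -3/13 -123/65 -164/65 0; 0 -18/5 27/10 0; 0 0 0 1]
T6·…·T1 = [30/13 216/65 288/65 0; -3/13 -123/65 -164/65 0; 0 -54/5 81/10 0; 0 0 0 1]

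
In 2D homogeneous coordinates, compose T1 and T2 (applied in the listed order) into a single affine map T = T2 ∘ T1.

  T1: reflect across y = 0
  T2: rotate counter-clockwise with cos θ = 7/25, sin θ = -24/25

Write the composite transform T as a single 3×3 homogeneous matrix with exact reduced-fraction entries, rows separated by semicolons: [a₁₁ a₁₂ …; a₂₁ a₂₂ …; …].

T = [7/25 -24/25 0; -24/25 -7/25 0; 0 0 1]

T1 = [1 0 0; 0 -1 0; 0 0 1]
T2·T1 = [7/25 -24/25 0; -24/25 -7/25 0; 0 0 1]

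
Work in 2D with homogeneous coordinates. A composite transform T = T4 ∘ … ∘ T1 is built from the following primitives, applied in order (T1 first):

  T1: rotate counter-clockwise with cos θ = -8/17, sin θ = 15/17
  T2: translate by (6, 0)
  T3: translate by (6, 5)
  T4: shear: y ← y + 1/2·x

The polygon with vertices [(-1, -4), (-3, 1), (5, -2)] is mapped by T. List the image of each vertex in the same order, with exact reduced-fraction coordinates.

image vertices: (16, 14), (213/17, 277/34), (194/17, 273/17)

T1 rotate counter-clockwise with cos θ = -8/17, sin θ = 15/17: (-1, -4) → (4, 1); (-3, 1) → (9/17, -53/17); (5, -2) → (-10/17, 91/17)
T2 translate by (6, 0): (4, 1) → (10, 1); (9/17, -53/17) → (111/17, -53/17); (-10/17, 91/17) → (92/17, 91/17)
T3 translate by (6, 5): (10, 1) → (16, 6); (111/17, -53/17) → (213/17, 32/17); (92/17, 91/17) → (194/17, 176/17)
T4 shear: y ← y + 1/2·x: (16, 6) → (16, 14); (213/17, 32/17) → (213/17, 277/34); (194/17, 176/17) → (194/17, 273/17)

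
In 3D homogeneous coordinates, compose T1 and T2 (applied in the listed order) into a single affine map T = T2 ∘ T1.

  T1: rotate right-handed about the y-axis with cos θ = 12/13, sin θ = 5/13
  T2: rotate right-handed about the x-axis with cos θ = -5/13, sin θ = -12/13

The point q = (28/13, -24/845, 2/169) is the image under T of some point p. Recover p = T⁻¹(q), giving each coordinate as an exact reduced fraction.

T1 = [12/13 0 5/13 0; 0 1 0 0; -5/13 0 12/13 0; 0 0 0 1]
T2·T1 = [12/13 0 5/13 0; -60/169 -5/13 144/169 0; 25/169 -12/13 -60/169 0; 0 0 0 1]
det M = 1; M⁻¹ = [12/13 -60/169 25/169 0; 0 -5/13 -12/13 0; 5/13 144/169 -60/169 0; 0 0 0 1]
M⁻¹ · (28/13, -24/845, 2/169)ᵀ = (2, 0, 4/5)ᵀ

p = (2, 0, 4/5)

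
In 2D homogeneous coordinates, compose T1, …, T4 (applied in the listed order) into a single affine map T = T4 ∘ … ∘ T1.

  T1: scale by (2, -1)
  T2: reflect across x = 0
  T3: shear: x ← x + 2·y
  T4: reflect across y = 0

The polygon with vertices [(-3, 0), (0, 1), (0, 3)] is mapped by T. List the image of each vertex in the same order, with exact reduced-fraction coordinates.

T1 scale by (2, -1): (-3, 0) → (-6, 0); (0, 1) → (0, -1); (0, 3) → (0, -3)
T2 reflect across x = 0: (-6, 0) → (6, 0); (0, -1) → (0, -1); (0, -3) → (0, -3)
T3 shear: x ← x + 2·y: (6, 0) → (6, 0); (0, -1) → (-2, -1); (0, -3) → (-6, -3)
T4 reflect across y = 0: (6, 0) → (6, 0); (-2, -1) → (-2, 1); (-6, -3) → (-6, 3)

image vertices: (6, 0), (-2, 1), (-6, 3)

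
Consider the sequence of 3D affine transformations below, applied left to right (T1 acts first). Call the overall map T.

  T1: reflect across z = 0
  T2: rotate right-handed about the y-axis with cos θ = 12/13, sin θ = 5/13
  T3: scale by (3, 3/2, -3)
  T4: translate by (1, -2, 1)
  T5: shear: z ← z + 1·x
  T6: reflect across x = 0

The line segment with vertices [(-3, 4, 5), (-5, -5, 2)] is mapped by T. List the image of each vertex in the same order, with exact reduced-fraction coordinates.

image vertices: (170/13, 4, -22/13), (197/13, -19/2, -187/13)

T1 reflect across z = 0: (-3, 4, 5) → (-3, 4, -5); (-5, -5, 2) → (-5, -5, -2)
T2 rotate right-handed about the y-axis with cos θ = 12/13, sin θ = 5/13: (-3, 4, -5) → (-61/13, 4, -45/13); (-5, -5, -2) → (-70/13, -5, 1/13)
T3 scale by (3, 3/2, -3): (-61/13, 4, -45/13) → (-183/13, 6, 135/13); (-70/13, -5, 1/13) → (-210/13, -15/2, -3/13)
T4 translate by (1, -2, 1): (-183/13, 6, 135/13) → (-170/13, 4, 148/13); (-210/13, -15/2, -3/13) → (-197/13, -19/2, 10/13)
T5 shear: z ← z + 1·x: (-170/13, 4, 148/13) → (-170/13, 4, -22/13); (-197/13, -19/2, 10/13) → (-197/13, -19/2, -187/13)
T6 reflect across x = 0: (-170/13, 4, -22/13) → (170/13, 4, -22/13); (-197/13, -19/2, -187/13) → (197/13, -19/2, -187/13)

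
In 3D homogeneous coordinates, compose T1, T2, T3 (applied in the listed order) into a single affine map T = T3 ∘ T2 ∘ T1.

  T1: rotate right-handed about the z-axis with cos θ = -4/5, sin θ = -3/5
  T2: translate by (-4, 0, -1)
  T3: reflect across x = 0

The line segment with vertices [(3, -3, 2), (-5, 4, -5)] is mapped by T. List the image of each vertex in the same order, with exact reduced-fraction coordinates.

T1 rotate right-handed about the z-axis with cos θ = -4/5, sin θ = -3/5: (3, -3, 2) → (-21/5, 3/5, 2); (-5, 4, -5) → (32/5, -1/5, -5)
T2 translate by (-4, 0, -1): (-21/5, 3/5, 2) → (-41/5, 3/5, 1); (32/5, -1/5, -5) → (12/5, -1/5, -6)
T3 reflect across x = 0: (-41/5, 3/5, 1) → (41/5, 3/5, 1); (12/5, -1/5, -6) → (-12/5, -1/5, -6)

image vertices: (41/5, 3/5, 1), (-12/5, -1/5, -6)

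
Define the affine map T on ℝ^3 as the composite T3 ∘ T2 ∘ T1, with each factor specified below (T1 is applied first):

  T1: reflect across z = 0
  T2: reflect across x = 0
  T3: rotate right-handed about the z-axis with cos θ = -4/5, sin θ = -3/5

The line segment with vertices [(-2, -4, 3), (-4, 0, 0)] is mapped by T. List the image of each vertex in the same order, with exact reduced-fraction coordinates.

image vertices: (-4, 2, -3), (-16/5, -12/5, 0)

T1 reflect across z = 0: (-2, -4, 3) → (-2, -4, -3); (-4, 0, 0) → (-4, 0, 0)
T2 reflect across x = 0: (-2, -4, -3) → (2, -4, -3); (-4, 0, 0) → (4, 0, 0)
T3 rotate right-handed about the z-axis with cos θ = -4/5, sin θ = -3/5: (2, -4, -3) → (-4, 2, -3); (4, 0, 0) → (-16/5, -12/5, 0)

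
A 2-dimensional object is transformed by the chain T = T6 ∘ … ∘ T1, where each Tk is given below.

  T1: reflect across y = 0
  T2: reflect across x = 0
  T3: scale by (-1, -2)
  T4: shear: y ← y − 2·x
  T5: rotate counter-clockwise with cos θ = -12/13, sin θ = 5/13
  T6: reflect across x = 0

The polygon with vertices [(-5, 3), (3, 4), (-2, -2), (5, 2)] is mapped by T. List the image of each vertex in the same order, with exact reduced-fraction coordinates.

T1 reflect across y = 0: (-5, 3) → (-5, -3); (3, 4) → (3, -4); (-2, -2) → (-2, 2); (5, 2) → (5, -2)
T2 reflect across x = 0: (-5, -3) → (5, -3); (3, -4) → (-3, -4); (-2, 2) → (2, 2); (5, -2) → (-5, -2)
T3 scale by (-1, -2): (5, -3) → (-5, 6); (-3, -4) → (3, 8); (2, 2) → (-2, -4); (-5, -2) → (5, 4)
T4 shear: y ← y − 2·x: (-5, 6) → (-5, 16); (3, 8) → (3, 2); (-2, -4) → (-2, 0); (5, 4) → (5, -6)
T5 rotate counter-clockwise with cos θ = -12/13, sin θ = 5/13: (-5, 16) → (-20/13, -217/13); (3, 2) → (-46/13, -9/13); (-2, 0) → (24/13, -10/13); (5, -6) → (-30/13, 97/13)
T6 reflect across x = 0: (-20/13, -217/13) → (20/13, -217/13); (-46/13, -9/13) → (46/13, -9/13); (24/13, -10/13) → (-24/13, -10/13); (-30/13, 97/13) → (30/13, 97/13)

image vertices: (20/13, -217/13), (46/13, -9/13), (-24/13, -10/13), (30/13, 97/13)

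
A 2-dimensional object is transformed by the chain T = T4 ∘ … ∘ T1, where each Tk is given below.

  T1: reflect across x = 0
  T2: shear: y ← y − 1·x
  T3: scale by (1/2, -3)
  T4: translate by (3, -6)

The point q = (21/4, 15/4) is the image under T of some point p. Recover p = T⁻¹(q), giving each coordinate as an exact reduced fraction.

T1 = [-1 0 0; 0 1 0; 0 0 1]
T2·T1 = [-1 0 0; 1 1 0; 0 0 1]
T3·…·T1 = [-1/2 0 0; -3 -3 0; 0 0 1]
T4·…·T1 = [-1/2 0 3; -3 -3 -6; 0 0 1]
det M = 3/2; M⁻¹ = [-2 0 6; 2 -1/3 -8; 0 0 1]
M⁻¹ · (21/4, 15/4)ᵀ = (-9/2, 5/4)ᵀ

p = (-9/2, 5/4)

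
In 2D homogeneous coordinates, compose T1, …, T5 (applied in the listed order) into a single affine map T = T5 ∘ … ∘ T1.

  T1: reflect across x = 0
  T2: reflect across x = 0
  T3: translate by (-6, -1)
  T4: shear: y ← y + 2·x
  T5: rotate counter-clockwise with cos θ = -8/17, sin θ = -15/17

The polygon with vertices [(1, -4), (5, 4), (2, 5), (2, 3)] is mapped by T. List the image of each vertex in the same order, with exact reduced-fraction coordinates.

image vertices: (-185/17, 195/17), (23/17, 7/17), (-28/17, 92/17), (-58/17, 108/17)

T1 reflect across x = 0: (1, -4) → (-1, -4); (5, 4) → (-5, 4); (2, 5) → (-2, 5); (2, 3) → (-2, 3)
T2 reflect across x = 0: (-1, -4) → (1, -4); (-5, 4) → (5, 4); (-2, 5) → (2, 5); (-2, 3) → (2, 3)
T3 translate by (-6, -1): (1, -4) → (-5, -5); (5, 4) → (-1, 3); (2, 5) → (-4, 4); (2, 3) → (-4, 2)
T4 shear: y ← y + 2·x: (-5, -5) → (-5, -15); (-1, 3) → (-1, 1); (-4, 4) → (-4, -4); (-4, 2) → (-4, -6)
T5 rotate counter-clockwise with cos θ = -8/17, sin θ = -15/17: (-5, -15) → (-185/17, 195/17); (-1, 1) → (23/17, 7/17); (-4, -4) → (-28/17, 92/17); (-4, -6) → (-58/17, 108/17)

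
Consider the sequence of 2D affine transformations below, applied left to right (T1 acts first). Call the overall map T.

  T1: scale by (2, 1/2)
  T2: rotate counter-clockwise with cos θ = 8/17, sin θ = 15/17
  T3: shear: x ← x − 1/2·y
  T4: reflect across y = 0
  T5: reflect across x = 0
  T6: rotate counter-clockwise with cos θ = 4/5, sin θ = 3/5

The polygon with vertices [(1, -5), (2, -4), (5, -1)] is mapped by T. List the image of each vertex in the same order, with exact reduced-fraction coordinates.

T1 scale by (2, 1/2): (1, -5) → (2, -5/2); (2, -4) → (4, -2); (5, -1) → (10, -1/2)
T2 rotate counter-clockwise with cos θ = 8/17, sin θ = 15/17: (2, -5/2) → (107/34, 10/17); (4, -2) → (62/17, 44/17); (10, -1/2) → (175/34, 146/17)
T3 shear: x ← x − 1/2·y: (107/34, 10/17) → (97/34, 10/17); (62/17, 44/17) → (40/17, 44/17); (175/34, 146/17) → (29/34, 146/17)
T4 reflect across y = 0: (97/34, 10/17) → (97/34, -10/17); (40/17, 44/17) → (40/17, -44/17); (29/34, 146/17) → (29/34, -146/17)
T5 reflect across x = 0: (97/34, -10/17) → (-97/34, -10/17); (40/17, -44/17) → (-40/17, -44/17); (29/34, -146/17) → (-29/34, -146/17)
T6 rotate counter-clockwise with cos θ = 4/5, sin θ = 3/5: (-97/34, -10/17) → (-164/85, -371/170); (-40/17, -44/17) → (-28/85, -296/85); (-29/34, -146/17) → (76/17, -251/34)

image vertices: (-164/85, -371/170), (-28/85, -296/85), (76/17, -251/34)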